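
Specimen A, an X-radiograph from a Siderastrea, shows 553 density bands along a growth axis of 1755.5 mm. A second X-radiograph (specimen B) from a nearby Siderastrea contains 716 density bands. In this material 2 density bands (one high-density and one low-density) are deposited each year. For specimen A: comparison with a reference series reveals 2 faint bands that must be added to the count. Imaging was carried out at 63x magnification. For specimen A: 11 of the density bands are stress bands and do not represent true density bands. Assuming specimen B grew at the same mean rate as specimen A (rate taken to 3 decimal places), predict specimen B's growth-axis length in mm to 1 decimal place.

Specimen A: true density band count = 553 − 11 + 2 = 544.
Specimen A: dividing by 2 density bands per year: 544 / 2 = 272 years.
A: Extension rate ≈ 1755.5 / 272 = 6.454 mm per year.
Specimen B: with 2 density bands per year, 716 / 2 = 358 years. B's length ≈ 6.454 × 358 = 2310.5 mm.

2310.5 mm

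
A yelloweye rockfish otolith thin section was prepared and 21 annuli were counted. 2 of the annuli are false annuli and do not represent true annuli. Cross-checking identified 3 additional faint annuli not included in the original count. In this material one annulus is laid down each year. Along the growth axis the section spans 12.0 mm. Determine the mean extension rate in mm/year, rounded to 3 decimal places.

Adjusted count: 21 − 2 + 3 = 22 annuli.
Extension rate ≈ 12.0 / 22 = 0.545 mm/year.

0.545 mm/year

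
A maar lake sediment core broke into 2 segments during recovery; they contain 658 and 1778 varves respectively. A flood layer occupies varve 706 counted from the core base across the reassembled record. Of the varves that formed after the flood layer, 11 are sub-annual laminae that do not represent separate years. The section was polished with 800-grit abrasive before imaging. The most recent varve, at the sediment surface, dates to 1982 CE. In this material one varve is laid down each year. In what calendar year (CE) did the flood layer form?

Total varves = 658 + 1778 = 2436.
2436 − 706 = 1730 varves lie beyond the flood layer toward the sediment surface.
1730 − 11 false = 1719 true varves after the flood layer.
1982 − 1719 = 263 CE.

263 CE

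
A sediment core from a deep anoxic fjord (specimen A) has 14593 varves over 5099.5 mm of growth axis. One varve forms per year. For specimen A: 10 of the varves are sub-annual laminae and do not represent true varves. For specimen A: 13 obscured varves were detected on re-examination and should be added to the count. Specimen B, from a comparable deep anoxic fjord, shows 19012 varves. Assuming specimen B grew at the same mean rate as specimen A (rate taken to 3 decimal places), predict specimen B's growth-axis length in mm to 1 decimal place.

6635.2 mm

Specimen A: true varve count = 14593 − 10 + 13 = 14596.
A: Mean rate = 5099.5 mm / 14596 years ≈ 0.349 mm/yr.
B's length ≈ 0.349 × 19012 = 6635.2 mm.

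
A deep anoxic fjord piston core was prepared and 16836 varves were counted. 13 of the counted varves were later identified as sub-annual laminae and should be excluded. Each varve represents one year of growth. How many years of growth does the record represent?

True varve count = 16836 − 13 = 16823.
At one varve per year, that is 16823 years.

16823 yr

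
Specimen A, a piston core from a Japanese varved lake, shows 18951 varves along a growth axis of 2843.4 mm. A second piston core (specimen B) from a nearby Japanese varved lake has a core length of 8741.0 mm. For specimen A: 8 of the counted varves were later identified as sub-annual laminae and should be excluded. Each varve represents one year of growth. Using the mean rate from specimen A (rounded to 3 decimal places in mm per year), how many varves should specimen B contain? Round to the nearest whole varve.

Specimen A: correcting the raw count gives 18951 − 8 = 18943 true varves.
A: 2843.4 mm over 18943 years gives 2843.4 / 18943 ≈ 0.150 mm per year.
Specimen B: 8741.0 mm / 0.150 mm per year = 58273.33 years ≈ 58273 varves.

58273 varves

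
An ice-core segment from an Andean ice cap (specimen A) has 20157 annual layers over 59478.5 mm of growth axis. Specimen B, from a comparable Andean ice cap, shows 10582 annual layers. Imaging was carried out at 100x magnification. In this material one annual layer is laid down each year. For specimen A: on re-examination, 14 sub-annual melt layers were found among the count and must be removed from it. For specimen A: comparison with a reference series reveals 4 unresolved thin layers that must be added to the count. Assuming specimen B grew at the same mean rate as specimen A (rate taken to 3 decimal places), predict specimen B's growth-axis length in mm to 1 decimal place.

Specimen A: correcting the raw count gives 20157 − 14 + 4 = 20147 true annual layers.
A: Extension rate ≈ 59478.5 / 20147 = 2.952 mm/yr.
For B, 2.952 mm/year × 10582 years = 31238.1 mm.

31238.1 mm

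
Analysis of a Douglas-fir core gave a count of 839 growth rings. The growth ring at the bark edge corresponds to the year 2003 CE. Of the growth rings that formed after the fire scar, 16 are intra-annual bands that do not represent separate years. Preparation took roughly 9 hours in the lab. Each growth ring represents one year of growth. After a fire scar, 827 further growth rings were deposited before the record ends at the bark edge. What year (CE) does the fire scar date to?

1192 CE

There are 827 growth rings younger than the fire scar.
Excluding 16 false growth rings: 827 − 16 = 811.
Counting back 811 years from 2003 CE places the fire scar in 2003 − 811 = 1192 CE.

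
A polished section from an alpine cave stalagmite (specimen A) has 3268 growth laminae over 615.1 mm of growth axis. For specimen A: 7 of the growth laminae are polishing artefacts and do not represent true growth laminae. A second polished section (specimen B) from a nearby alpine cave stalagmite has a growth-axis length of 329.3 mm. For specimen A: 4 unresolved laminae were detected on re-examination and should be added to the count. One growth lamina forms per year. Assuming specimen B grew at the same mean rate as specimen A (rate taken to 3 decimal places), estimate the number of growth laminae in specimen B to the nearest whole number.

1752 growth laminae

Specimen A: true growth lamina count = 3268 − 7 + 4 = 3265.
A: 615.1 mm over 3265 years gives 615.1 / 3265 ≈ 0.188 mm/yr.
For B, 329.3 / 0.188 = 1751.60 years ≈ 1752 growth laminae.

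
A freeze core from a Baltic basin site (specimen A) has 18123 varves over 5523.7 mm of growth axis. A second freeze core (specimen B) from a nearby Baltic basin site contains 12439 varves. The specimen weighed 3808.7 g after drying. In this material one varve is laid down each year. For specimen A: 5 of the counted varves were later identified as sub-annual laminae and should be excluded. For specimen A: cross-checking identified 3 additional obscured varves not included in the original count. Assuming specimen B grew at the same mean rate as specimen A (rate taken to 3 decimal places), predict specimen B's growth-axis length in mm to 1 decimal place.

Specimen A: after corrections the count is 18123 − 5 + 3 = 18121 varves.
A: Extension rate ≈ 5523.7 / 18121 = 0.305 mm/yr.
B's length ≈ 0.305 × 12439 = 3793.9 mm.

3793.9 mm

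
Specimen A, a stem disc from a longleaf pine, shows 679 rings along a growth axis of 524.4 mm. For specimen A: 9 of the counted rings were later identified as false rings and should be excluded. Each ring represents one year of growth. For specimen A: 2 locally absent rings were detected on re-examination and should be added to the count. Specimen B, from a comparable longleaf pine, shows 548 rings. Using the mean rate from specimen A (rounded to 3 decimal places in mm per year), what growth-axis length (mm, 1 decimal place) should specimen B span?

Specimen A: after corrections the count is 679 − 9 + 2 = 672 rings.
A: Extension rate ≈ 524.4 / 672 = 0.780 mm/yr.
Length of B = 0.780 × 548 = 427.4 mm.

427.4 mm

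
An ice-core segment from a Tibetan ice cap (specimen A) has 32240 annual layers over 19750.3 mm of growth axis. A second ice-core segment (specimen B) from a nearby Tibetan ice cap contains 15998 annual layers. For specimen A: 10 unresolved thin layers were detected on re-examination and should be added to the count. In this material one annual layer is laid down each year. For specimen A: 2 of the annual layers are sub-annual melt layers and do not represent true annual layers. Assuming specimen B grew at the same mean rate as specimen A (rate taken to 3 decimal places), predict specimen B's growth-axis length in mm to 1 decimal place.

Specimen A: correcting the raw count gives 32240 − 2 + 10 = 32248 true annual layers.
A: Extension rate ≈ 19750.3 / 32248 = 0.612 mm/yr.
B's length ≈ 0.612 × 15998 = 9790.8 mm.

9790.8 mm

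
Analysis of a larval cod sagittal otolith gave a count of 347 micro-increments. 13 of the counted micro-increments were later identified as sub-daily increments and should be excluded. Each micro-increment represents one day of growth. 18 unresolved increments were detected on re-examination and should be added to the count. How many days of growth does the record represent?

352 days

Adjusted count: 347 − 13 + 18 = 352 micro-increments.
One micro-increment per day makes the duration 352 days.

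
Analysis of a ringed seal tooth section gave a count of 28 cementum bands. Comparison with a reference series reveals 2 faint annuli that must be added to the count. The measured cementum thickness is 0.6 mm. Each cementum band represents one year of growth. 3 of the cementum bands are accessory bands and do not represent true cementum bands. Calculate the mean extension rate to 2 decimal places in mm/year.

0.02 mm/year

Correcting the raw count gives 28 − 3 + 2 = 27 true cementum bands.
Mean rate = 0.6 mm / 27 years ≈ 0.02 mm/year.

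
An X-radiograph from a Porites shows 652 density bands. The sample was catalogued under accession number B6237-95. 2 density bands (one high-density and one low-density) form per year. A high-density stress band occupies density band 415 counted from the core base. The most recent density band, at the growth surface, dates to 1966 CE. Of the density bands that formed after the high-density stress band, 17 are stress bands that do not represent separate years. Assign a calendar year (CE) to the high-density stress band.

652 − 415 = 237 density bands lie beyond the high-density stress band toward the growth surface.
237 − 17 false = 220 true density bands after the high-density stress band.
Dividing by 2 density bands per year: 220 / 2 = 110 years.
1966 − 110 = 1856 CE.

1856 CE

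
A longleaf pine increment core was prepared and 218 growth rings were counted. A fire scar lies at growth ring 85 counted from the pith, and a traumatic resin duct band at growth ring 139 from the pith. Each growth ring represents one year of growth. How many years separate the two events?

54 years

The two markers are separated by 139 − 85 = 54 growth rings.
That is 54 years at one growth ring per year.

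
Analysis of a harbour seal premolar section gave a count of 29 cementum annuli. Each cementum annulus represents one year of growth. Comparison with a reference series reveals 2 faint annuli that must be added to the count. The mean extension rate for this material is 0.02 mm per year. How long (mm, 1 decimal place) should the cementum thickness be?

0.6 mm

Correcting the raw count gives 29 + 2 = 31 true cementum annuli.
Length ≈ 0.02 × 31 = 0.6 mm.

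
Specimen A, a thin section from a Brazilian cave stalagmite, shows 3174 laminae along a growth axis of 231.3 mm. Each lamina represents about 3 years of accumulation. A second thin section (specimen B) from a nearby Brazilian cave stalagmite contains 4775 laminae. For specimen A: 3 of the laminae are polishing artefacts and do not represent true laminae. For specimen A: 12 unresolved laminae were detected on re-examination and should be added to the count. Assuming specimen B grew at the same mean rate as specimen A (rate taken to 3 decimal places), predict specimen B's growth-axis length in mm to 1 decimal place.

343.8 mm

Specimen A: correcting the raw count gives 3174 − 3 + 12 = 3183 true laminae.
Specimen A: at 3 years per lamina, 3183 × 3 = 9549 years.
A: Mean rate = 231.3 mm / 9549 years ≈ 0.024 mm/year.
Specimen B: multiplying by 3 years per lamina: 4775 × 3 = 14325 years. For B, 0.024 mm/year × 14325 years = 343.8 mm.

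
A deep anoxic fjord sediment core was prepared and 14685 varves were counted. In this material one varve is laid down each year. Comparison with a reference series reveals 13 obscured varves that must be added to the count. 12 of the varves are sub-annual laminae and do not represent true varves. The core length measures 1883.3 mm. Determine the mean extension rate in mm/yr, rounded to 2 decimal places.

0.13 mm/yr

Adjusted count: 14685 − 12 + 13 = 14686 varves.
Extension rate ≈ 1883.3 / 14686 = 0.13 mm/yr.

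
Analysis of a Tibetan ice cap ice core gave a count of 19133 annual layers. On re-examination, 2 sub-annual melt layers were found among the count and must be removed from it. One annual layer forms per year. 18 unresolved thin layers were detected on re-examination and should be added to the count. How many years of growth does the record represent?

19149 years

True annual layer count = 19133 − 2 + 18 = 19149.
With a one-to-one annual layer periodicity this is 19149 years.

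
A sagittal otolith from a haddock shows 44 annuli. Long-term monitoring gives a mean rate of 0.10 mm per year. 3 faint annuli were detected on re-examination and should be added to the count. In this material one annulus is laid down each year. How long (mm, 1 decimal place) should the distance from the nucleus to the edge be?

Correcting the raw count gives 44 + 3 = 47 true annuli.
Predicted length = 0.10 mm/year × 47 years = 4.7 mm.

4.7 mm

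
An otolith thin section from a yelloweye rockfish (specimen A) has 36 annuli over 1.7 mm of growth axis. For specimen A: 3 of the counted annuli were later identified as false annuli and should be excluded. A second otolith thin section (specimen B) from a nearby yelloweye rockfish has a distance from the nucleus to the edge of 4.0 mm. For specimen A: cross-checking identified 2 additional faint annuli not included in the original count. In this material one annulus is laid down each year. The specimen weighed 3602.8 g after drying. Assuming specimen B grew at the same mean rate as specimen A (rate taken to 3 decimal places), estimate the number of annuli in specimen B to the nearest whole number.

82 annuli

Specimen A: adjusted count: 36 − 3 + 2 = 35 annuli.
A: Extension rate ≈ 1.7 / 35 = 0.049 mm/year.
For B, 4.0 / 0.049 = 81.63 years ≈ 82 annuli.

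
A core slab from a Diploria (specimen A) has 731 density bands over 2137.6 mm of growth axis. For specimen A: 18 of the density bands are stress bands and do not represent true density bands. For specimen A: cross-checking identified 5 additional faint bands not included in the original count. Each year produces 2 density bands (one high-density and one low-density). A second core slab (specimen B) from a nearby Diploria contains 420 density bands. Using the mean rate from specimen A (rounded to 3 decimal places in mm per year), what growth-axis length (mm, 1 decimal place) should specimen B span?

1250.3 mm

Specimen A: after corrections the count is 731 − 18 + 5 = 718 density bands.
Specimen A: 718 density bands at 2 per year is 718 / 2 = 359 years.
A: Extension rate ≈ 2137.6 / 359 = 5.954 mm per year.
Specimen B: with 2 density bands per year, 420 / 2 = 210 years. For B, 5.954 mm/year × 210 years = 1250.3 mm.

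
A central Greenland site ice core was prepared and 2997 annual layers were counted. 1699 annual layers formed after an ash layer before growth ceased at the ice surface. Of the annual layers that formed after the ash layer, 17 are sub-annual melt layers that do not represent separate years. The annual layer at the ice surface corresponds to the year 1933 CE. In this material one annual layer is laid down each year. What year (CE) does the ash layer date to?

251 CE

1699 annual layers formed after the ash layer.
Excluding 17 false annual layers: 1699 − 17 = 1682.
The annual layer at the ice surface is 1933 CE, so the ash layer dates to 1933 − 1682 = 251 CE.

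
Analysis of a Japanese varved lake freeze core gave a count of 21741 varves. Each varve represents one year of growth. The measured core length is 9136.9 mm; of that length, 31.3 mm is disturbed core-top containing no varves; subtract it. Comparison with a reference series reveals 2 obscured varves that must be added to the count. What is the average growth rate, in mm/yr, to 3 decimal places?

Correcting the raw count gives 21741 + 2 = 21743 true varves.
Net length = 9136.9 − 31.3 = 9105.6 mm.
9105.6 mm over 21743 years gives 9105.6 / 21743 ≈ 0.419 mm/yr.

0.419 mm/yr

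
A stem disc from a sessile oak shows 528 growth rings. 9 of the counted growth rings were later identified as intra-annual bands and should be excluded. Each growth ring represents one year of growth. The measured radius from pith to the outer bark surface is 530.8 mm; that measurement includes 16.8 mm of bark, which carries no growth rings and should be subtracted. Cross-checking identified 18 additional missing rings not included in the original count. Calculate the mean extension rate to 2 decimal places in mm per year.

Adjusted count: 528 − 9 + 18 = 537 growth rings.
The growth record spans 530.8 − 16.8 = 514.0 mm.
Extension rate ≈ 514.0 / 537 = 0.96 mm per year.

0.96 mm per year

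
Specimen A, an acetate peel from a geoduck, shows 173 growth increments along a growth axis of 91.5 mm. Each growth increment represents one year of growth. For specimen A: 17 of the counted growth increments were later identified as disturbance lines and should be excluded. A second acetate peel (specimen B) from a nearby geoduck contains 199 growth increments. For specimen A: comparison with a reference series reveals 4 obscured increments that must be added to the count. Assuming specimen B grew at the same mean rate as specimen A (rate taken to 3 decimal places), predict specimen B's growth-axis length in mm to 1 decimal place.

Specimen A: adjusted count: 173 − 17 + 4 = 160 growth increments.
A: 91.5 mm over 160 years gives 91.5 / 160 ≈ 0.572 mm/year.
Length of B = 0.572 × 199 = 113.8 mm.

113.8 mm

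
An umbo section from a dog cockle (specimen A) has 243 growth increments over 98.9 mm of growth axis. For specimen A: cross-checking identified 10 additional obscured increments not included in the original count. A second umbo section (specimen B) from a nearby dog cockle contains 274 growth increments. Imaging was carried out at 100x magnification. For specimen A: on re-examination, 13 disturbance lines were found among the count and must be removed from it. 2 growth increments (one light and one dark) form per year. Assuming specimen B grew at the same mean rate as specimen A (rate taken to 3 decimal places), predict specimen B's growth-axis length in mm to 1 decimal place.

112.9 mm

Specimen A: true growth increment count = 243 − 13 + 10 = 240.
Specimen A: dividing by 2 growth increments per year: 240 / 2 = 120 years.
A: Extension rate ≈ 98.9 / 120 = 0.824 mm per year.
Specimen B: with 2 growth increments per year, 274 / 2 = 137 years. B's length ≈ 0.824 × 137 = 112.9 mm.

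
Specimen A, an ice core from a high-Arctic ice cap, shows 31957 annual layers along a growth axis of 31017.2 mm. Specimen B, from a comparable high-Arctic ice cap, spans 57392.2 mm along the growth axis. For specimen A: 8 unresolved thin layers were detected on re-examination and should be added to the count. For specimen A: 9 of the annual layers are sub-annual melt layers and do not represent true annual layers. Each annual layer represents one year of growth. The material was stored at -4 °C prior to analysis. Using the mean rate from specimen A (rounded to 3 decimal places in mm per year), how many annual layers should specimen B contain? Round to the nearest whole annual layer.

Specimen A: after corrections the count is 31957 − 9 + 8 = 31956 annual layers.
A: 31017.2 mm over 31956 years gives 31017.2 / 31956 ≈ 0.971 mm/year.
B spans 57392.2 / 0.971 = 59106.28 years ≈ 59106 annual layers.

59106 annual layers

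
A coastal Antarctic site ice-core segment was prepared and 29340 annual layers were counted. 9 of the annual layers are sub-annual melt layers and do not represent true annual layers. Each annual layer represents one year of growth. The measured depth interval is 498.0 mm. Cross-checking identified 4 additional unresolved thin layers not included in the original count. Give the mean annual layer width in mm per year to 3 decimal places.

0.017 mm per year

Adjusted count: 29340 − 9 + 4 = 29335 annual layers.
Extension rate ≈ 498.0 / 29335 = 0.017 mm per year.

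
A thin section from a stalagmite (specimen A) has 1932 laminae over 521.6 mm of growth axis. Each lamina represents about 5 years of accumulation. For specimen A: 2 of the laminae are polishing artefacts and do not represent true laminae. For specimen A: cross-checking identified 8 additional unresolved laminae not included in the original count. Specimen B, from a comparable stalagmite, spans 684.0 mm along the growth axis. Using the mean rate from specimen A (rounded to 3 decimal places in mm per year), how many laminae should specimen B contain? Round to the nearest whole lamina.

2533 laminae

Specimen A: true lamina count = 1932 − 2 + 8 = 1938.
Specimen A: 1938 laminae at 5 years each span 1938 × 5 = 9690 years.
A: 521.6 mm over 9690 years gives 521.6 / 9690 ≈ 0.054 mm/yr.
For B, 684.0 / 0.054 = 12666.67 years; at 5 years per lamina that is 12666.67 / 5 ≈ 2533 laminae.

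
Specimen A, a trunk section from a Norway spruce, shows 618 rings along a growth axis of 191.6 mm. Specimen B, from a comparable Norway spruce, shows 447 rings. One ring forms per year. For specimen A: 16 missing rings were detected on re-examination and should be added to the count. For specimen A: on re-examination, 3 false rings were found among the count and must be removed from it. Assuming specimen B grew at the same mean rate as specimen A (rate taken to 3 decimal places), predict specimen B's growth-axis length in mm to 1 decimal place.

Specimen A: adjusted count: 618 − 3 + 16 = 631 rings.
A: Extension rate ≈ 191.6 / 631 = 0.304 mm per year.
Length of B = 0.304 × 447 = 135.9 mm.

135.9 mm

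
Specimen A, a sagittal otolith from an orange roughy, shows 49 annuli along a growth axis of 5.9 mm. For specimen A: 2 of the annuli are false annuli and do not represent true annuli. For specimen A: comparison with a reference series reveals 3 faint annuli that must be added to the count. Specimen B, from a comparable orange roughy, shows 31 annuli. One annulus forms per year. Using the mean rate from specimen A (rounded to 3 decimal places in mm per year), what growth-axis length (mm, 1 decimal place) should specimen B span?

3.7 mm

Specimen A: true annulus count = 49 − 2 + 3 = 50.
A: Extension rate ≈ 5.9 / 50 = 0.118 mm/yr.
For B, 0.118 mm/year × 31 years = 3.7 mm.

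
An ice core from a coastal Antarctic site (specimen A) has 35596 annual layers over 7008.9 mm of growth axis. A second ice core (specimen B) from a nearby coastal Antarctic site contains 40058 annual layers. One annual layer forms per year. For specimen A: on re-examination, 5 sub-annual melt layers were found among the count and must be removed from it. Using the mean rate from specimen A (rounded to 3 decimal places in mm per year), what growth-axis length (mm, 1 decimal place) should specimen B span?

7891.4 mm

Specimen A: correcting the raw count gives 35596 − 5 = 35591 true annual layers.
A: 7008.9 mm over 35591 years gives 7008.9 / 35591 ≈ 0.197 mm/year.
For B, 0.197 mm/year × 40058 years = 7891.4 mm.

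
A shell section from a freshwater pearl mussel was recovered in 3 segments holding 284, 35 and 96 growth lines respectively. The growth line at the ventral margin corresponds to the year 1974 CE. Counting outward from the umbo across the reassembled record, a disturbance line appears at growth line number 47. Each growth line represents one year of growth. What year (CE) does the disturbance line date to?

Total growth lines = 284 + 35 + 96 = 415.
415 − 47 = 368 growth lines lie beyond the disturbance line toward the ventral margin.
1974 − 368 = 1606 CE.

1606 CE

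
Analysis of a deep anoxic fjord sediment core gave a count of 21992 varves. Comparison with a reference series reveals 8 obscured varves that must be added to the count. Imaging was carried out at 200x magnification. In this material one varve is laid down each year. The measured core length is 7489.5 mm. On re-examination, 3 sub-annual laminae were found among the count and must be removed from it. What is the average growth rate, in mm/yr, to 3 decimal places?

True varve count = 21992 − 3 + 8 = 21997.
Extension rate ≈ 7489.5 / 21997 = 0.340 mm/yr.

0.340 mm/yr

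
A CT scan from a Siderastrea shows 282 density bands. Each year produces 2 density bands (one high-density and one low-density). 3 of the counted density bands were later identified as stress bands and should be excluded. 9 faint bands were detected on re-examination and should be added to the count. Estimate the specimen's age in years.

Correcting the raw count gives 282 − 3 + 9 = 288 true density bands.
With 2 density bands per year, 288 / 2 = 144 years.

144 years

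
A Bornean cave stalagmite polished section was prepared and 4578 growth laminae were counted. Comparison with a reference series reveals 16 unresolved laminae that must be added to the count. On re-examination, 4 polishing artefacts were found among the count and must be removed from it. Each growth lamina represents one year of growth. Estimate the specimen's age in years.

4590 yr

After corrections the count is 4578 − 4 + 16 = 4590 growth laminae.
With a one-to-one growth lamina periodicity this is 4590 years.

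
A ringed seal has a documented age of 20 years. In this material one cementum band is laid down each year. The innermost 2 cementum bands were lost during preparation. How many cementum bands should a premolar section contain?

At one cementum band per year, 20 years correspond to 20 cementum bands.
Subtracting the 2 cementum bands not captured gives 20 − 2 = 18 cementum bands in the record.

18 cementum bands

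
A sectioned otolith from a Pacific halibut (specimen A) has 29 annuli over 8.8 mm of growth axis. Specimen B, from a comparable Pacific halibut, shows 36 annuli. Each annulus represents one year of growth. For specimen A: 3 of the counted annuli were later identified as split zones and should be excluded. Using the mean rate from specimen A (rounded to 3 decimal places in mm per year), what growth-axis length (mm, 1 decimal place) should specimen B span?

Specimen A: after corrections the count is 29 − 3 = 26 annuli.
A: Mean rate = 8.8 mm / 26 years ≈ 0.338 mm per year.
For B, 0.338 mm/year × 36 years = 12.2 mm.

12.2 mm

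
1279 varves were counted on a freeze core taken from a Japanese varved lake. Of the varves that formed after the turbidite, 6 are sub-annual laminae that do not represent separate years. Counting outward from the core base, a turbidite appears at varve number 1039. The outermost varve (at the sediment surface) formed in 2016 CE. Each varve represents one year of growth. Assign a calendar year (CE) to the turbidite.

1782 CE

Between varve 1039 and the sediment surface there are 1279 − 1039 = 240 varves.
240 − 6 false = 234 true varves after the turbidite.
Counting back 234 years from 2016 CE places the turbidite in 2016 − 234 = 1782 CE.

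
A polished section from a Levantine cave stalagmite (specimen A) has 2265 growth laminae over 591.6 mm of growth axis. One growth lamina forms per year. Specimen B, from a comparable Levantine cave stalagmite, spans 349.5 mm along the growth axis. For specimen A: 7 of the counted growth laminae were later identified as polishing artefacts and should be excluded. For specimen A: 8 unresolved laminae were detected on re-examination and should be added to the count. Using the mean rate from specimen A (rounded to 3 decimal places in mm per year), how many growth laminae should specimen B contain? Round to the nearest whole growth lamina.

1339 growth laminae

Specimen A: after corrections the count is 2265 − 7 + 8 = 2266 growth laminae.
A: 591.6 mm over 2266 years gives 591.6 / 2266 ≈ 0.261 mm/yr.
B spans 349.5 / 0.261 = 1339.08 years ≈ 1339 growth laminae.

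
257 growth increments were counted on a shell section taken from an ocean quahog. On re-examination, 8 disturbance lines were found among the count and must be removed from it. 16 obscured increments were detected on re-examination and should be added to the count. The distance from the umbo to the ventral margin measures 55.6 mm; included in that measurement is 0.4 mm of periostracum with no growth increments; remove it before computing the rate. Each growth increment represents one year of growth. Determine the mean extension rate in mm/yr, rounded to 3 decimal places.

Adjusted count: 257 − 8 + 16 = 265 growth increments.
Removing the 0.4 mm offcut leaves 55.6 − 0.4 = 55.2 mm.
55.2 mm over 265 years gives 55.2 / 265 ≈ 0.208 mm/yr.

0.208 mm/yr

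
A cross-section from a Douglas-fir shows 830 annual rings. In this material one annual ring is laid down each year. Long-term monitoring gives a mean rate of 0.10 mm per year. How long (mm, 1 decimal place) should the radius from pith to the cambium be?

830 years of growth are recorded.
Length ≈ 0.10 × 830 = 83.0 mm.

83.0 mm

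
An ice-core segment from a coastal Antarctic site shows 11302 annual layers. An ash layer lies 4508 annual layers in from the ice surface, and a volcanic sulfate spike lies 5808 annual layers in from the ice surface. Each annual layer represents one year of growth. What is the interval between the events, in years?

Separation: 5808 − 4508 = 1300 annual layers.
One annual layer per year makes the interval 1300 years.

1300 yr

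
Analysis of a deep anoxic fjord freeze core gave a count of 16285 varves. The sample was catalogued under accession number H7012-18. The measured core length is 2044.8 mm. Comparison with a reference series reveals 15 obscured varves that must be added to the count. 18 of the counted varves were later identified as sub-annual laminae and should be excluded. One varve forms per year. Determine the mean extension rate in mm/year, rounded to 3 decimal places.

After corrections the count is 16285 − 18 + 15 = 16282 varves.
Mean rate = 2044.8 mm / 16282 years ≈ 0.126 mm/year.

0.126 mm/year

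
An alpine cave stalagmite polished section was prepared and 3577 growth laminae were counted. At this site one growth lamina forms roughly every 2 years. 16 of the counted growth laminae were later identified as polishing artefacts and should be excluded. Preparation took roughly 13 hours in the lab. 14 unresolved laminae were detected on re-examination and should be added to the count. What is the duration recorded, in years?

7150 years

True growth lamina count = 3577 − 16 + 14 = 3575.
At 2 years per growth lamina, 3575 × 2 = 7150 years.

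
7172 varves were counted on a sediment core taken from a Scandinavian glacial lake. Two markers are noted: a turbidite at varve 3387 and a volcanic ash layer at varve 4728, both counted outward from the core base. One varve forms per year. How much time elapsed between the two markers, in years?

Separation: 4728 − 3387 = 1341 varves.
One varve per year makes the interval 1341 years.

1341 years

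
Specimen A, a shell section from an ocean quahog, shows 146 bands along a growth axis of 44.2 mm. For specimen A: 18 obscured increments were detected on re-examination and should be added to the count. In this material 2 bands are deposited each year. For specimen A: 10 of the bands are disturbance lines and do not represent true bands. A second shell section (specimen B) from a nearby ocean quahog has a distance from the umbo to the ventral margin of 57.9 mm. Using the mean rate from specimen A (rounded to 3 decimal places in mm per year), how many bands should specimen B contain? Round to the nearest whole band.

202 bands

Specimen A: true band count = 146 − 10 + 18 = 154.
Specimen A: 154 bands at 2 per year is 154 / 2 = 77 years.
A: Extension rate ≈ 44.2 / 77 = 0.574 mm/year.
For B, 57.9 / 0.574 = 100.87 years; at 2 bands per year that is 100.87 × 2 ≈ 202 bands.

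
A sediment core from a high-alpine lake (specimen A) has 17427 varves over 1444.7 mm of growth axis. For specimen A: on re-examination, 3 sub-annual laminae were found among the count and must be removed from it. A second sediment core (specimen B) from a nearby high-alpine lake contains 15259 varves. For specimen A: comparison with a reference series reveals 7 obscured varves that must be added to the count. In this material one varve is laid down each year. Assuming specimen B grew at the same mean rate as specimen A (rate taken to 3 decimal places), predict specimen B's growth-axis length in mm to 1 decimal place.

Specimen A: true varve count = 17427 − 3 + 7 = 17431.
A: Extension rate ≈ 1444.7 / 17431 = 0.083 mm/year.
Length of B = 0.083 × 15259 = 1266.5 mm.

1266.5 mm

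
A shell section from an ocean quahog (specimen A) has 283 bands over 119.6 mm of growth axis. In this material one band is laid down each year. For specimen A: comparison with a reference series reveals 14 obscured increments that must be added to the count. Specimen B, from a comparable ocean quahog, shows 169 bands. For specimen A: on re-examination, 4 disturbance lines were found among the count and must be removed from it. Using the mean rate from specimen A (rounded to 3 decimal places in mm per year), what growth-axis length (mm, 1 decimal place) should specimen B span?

69.0 mm

Specimen A: true band count = 283 − 4 + 14 = 293.
A: 119.6 mm over 293 years gives 119.6 / 293 ≈ 0.408 mm/year.
For B, 0.408 mm/year × 169 years = 69.0 mm.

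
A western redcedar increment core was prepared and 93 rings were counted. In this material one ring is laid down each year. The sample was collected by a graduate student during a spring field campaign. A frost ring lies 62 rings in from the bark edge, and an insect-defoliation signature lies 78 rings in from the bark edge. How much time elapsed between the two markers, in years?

78 − 62 = 16 rings lie between the two events.
At one ring per year, 16 years elapsed between them.

16 yr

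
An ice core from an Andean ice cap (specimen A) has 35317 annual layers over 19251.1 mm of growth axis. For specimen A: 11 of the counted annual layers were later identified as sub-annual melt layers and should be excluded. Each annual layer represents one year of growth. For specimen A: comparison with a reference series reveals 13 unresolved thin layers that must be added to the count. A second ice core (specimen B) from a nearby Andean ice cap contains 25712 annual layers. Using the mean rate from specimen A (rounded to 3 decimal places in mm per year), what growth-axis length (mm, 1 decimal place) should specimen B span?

Specimen A: adjusted count: 35317 − 11 + 13 = 35319 annual layers.
A: 19251.1 mm over 35319 years gives 19251.1 / 35319 ≈ 0.545 mm/yr.
B's length ≈ 0.545 × 25712 = 14013.0 mm.

14013.0 mm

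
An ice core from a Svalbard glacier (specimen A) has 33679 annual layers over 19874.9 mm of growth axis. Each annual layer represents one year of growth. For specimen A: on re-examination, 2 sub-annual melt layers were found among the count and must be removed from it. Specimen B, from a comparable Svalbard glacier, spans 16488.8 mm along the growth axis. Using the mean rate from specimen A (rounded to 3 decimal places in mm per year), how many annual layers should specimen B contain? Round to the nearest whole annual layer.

27947 annual layers

Specimen A: adjusted count: 33679 − 2 = 33677 annual layers.
A: Mean rate = 19874.9 mm / 33677 years ≈ 0.590 mm per year.
B spans 16488.8 / 0.590 = 27947.12 years ≈ 27947 annual layers.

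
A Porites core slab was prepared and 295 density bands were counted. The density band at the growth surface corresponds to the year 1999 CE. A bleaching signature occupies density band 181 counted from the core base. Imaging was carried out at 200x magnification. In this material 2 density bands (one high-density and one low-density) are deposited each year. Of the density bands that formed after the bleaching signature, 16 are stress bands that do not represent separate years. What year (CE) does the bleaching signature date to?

Between density band 181 and the growth surface there are 295 − 181 = 114 density bands.
Excluding 16 false density bands: 114 − 16 = 98.
98 density bands at 2 per year is 98 / 2 = 49 years.
The density band at the growth surface is 1999 CE, so the bleaching signature dates to 1999 − 49 = 1950 CE.

1950 CE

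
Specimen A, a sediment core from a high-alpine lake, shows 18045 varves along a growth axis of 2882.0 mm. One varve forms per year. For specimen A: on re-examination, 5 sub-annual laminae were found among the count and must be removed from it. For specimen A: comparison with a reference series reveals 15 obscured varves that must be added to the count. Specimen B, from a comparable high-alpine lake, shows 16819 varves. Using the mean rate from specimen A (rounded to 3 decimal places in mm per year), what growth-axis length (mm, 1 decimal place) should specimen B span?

2691.0 mm

Specimen A: correcting the raw count gives 18045 − 5 + 15 = 18055 true varves.
A: 2882.0 mm over 18055 years gives 2882.0 / 18055 ≈ 0.160 mm/year.
B's length ≈ 0.160 × 16819 = 2691.0 mm.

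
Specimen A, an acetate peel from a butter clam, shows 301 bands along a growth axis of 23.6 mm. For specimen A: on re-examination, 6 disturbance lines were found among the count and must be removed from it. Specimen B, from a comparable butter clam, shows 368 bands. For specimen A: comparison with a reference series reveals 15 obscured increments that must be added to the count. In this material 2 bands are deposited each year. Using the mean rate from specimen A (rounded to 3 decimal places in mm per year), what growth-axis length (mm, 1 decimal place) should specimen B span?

28.0 mm

Specimen A: true band count = 301 − 6 + 15 = 310.
Specimen A: dividing by 2 bands per year: 310 / 2 = 155 years.
A: Mean rate = 23.6 mm / 155 years ≈ 0.152 mm per year.
Specimen B: 368 bands at 2 per year is 368 / 2 = 184 years. B's length ≈ 0.152 × 184 = 28.0 mm.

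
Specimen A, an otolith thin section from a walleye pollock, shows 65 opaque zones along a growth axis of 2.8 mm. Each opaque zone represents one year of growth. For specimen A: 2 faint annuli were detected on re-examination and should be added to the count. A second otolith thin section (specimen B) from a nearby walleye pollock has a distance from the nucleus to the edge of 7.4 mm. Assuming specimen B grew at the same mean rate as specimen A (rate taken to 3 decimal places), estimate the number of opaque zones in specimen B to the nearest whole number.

176 opaque zones

Specimen A: true opaque zone count = 65 + 2 = 67.
A: Extension rate ≈ 2.8 / 67 = 0.042 mm/year.
Specimen B: 7.4 mm / 0.042 mm per year = 176.19 years ≈ 176 opaque zones.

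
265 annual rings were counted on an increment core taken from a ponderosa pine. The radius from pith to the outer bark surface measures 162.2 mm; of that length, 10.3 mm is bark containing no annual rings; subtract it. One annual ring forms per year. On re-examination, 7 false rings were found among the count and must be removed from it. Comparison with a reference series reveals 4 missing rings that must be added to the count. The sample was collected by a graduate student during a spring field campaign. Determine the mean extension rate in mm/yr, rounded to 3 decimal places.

Adjusted count: 265 − 7 + 4 = 262 annual rings.
The growth record spans 162.2 − 10.3 = 151.9 mm.
Mean rate = 151.9 mm / 262 years ≈ 0.580 mm/yr.

0.580 mm/yr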